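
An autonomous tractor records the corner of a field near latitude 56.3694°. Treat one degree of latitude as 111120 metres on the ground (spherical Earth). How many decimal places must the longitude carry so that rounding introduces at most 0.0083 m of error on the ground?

7 decimal places

At 56.3694° one degree of longitude covers 111120 × cos 56.3694° ≈ 111120 × 0.5538 ≈ 61542.3 m.
N decimal places → at most half a unit in the last place, 0.5 × 10⁻ᴺ° = 61542.3/2 × 10⁻ᴺ m.
Setting 30771.1 × 10⁻ᴺ ≤ 0.0083 gives 10ᴺ ≥ 3.707e+06, i.e. N ≥ 6.57.
So 7 decimal places suffice (0.00308 m); 6 would allow up to 0.0308 m.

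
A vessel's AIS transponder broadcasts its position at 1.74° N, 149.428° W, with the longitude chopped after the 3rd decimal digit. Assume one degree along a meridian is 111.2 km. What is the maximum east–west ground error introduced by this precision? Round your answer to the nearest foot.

365 feet

Truncating at 3 decimal places can drop up to a full unit in the last place, so the longitude may be off by as much as 0.001°.
One degree of longitude at 1.74° is 111200 × cos 1.74° ≈ 111200 × 0.9995 = 111149 m.
Maximum E–W displacement: 0.001 × 111149 = 111.149 m.
Converting: 111.149 m × 3.2808 ft/m ≈ 364.66 ft.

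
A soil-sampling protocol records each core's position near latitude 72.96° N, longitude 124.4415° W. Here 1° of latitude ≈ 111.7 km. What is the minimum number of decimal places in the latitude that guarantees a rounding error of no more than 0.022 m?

One degree of latitude covers 111700 m.
N decimal places → at most half a unit in the last place, 0.5 × 10⁻ᴺ° = 111700/2 × 10⁻ᴺ m.
Need 0.5 × 111700 × 10⁻ᴺ ≤ 0.022 → 10⁻ᴺ ≤ 3.939e-07, so N ≥ 6.40.
So 7 decimal places suffice (0.00558 m); 6 would allow up to 0.0558 m.

7 decimal places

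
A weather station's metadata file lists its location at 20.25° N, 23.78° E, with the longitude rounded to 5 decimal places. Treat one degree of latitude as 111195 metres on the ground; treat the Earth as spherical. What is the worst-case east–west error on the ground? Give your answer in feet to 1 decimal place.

Rounding to 5 decimal places leaves the longitude within ±5e-06° of the true value.
At latitude 20.25° a degree of longitude spans 111195 m × cos 20.25° = 111195 × 0.9382 ≈ 104322 m.
East–west error: 5e-06° × 104322 m/° ≈ 0.521611 m.
In feet: 0.521611 m ÷ 0.3048 ≈ 1.7113 ft.

1.7 feet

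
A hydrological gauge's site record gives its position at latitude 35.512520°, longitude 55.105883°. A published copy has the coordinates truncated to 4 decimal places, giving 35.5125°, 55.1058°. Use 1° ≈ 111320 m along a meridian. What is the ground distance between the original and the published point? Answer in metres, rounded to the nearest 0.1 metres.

7.8 metres

The latitude changed by +0.000020° and the longitude by +0.000083°.
North–south shift: 0.000020 × 111320 = 2.2264 m.
E–W at 35.5125°: 0.000083° × 111320 × cos 35.5125° = 0.000083 × 111320 × 0.8140 ≈ 7.5209 m.
Distance: √(2.2264² + 7.5209²) ≈ 7.84352 m.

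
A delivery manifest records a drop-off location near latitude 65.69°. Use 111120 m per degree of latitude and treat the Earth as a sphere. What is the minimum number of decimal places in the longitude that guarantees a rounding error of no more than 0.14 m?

At 65.69° one degree of longitude covers 111120 × cos 65.69° ≈ 111120 × 0.4117 ≈ 45745.2 m.
Rounding to N decimal places gives at most 0.5 × 10⁻ᴺ degrees of error, i.e. 0.5 × 10⁻ᴺ × 45745.2 m.
Need 0.5 × 45745.2 × 10⁻ᴺ ≤ 0.14 → 10⁻ᴺ ≤ 6.121e-06, so N ≥ 5.21.
So 6 decimal places suffice (0.0229 m); 5 would allow up to 0.229 m.

6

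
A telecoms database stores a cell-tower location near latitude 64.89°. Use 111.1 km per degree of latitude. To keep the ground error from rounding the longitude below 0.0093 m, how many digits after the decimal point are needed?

7 decimal places

At 64.89° one degree of longitude covers 111100 × cos 64.89° ≈ 111100 × 0.4244 ≈ 47146.1 m.
Rounding to N decimal places gives at most 0.5 × 10⁻ᴺ degrees of error, i.e. 0.5 × 10⁻ᴺ × 47146.1 m.
Need 0.5 × 47146.1 × 10⁻ᴺ ≤ 0.0093 → 10⁻ᴺ ≤ 3.945e-07, so N ≥ 6.40.
N = 6 would give 0.0236 m (too coarse); N = 7 gives 0.00236 m ≤ 0.0093 m.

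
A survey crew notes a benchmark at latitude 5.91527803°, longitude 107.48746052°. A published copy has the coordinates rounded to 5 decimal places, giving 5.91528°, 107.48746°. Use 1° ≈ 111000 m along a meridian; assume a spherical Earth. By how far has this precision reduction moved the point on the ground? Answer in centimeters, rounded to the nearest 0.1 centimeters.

The latitude changed by -0.00000197° and the longitude by +0.00000052°.
North–south shift: -0.00000197 × 111000 = -0.21867 m.
E–W at 5.91528°: 0.00000052° × 111000 × cos 5.91528° = 0.00000052 × 111000 × 0.9947 ≈ 0.0574127 m.
Distance: √(0.21867² + 0.0574127²) ≈ 0.226081 m.
That is 0.226081 m = 22.608 cm.

22.6 centimeters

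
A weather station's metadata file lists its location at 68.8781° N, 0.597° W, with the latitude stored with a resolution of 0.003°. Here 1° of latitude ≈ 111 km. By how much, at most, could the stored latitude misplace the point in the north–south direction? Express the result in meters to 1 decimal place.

With a 0.003° grid the true value lies within half a step, ±0.003°/2 = ±0.0015°, of the stored one.
So the N–S error is at most 0.0015 × 111000 = 166.5 m.

166.5 meters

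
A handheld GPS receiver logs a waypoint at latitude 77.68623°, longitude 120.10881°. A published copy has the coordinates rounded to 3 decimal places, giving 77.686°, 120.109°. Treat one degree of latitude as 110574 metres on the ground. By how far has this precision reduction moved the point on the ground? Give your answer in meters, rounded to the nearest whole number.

Δlat = 77.68623 − 77.686 = +0.00023°; Δlon = 120.10881 − 120.109 = -0.00019°.
N–S: 0.00023° × 110574 m/° = 25.432 m.
East–west at this latitude: -0.00019° × 110574 × cos 77.686° ≈ -0.00019 × 23582 = -4.48058 m.
Distance: √(25.432² + 4.48058²) ≈ 25.8237 m.

26 meters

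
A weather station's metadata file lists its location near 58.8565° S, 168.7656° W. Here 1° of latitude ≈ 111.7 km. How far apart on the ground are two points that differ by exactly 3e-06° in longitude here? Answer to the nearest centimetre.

17 centimetres

At 58.8565° a degree of longitude is 111700 × cos 58.8565° ≈ 57769.4 m, so 3e-06° corresponds to 0.173308 m.
That is 0.173308 m = 17.331 cm.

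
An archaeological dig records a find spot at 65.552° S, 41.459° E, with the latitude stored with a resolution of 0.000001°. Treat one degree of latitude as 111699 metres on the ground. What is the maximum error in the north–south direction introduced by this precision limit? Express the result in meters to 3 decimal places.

With a 0.000001° grid the true value lies within half a step, ±0.000001°/2 = ±5e-07°, of the stored one.
So the N–S error is at most 5e-07 × 111699 = 0.0558495 m.

0.056 meters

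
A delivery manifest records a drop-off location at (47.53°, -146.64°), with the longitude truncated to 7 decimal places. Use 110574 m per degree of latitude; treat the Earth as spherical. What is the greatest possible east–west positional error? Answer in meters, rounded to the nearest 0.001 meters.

Truncating at 7 decimal places can drop up to a full unit in the last place, so the longitude may be off by as much as 1e-07°.
At latitude 47.53° a degree of longitude spans 110574 m × cos 47.53° = 110574 × 0.6752 ≈ 74660 m.
So at most 1e-07° × 74660 ≈ 0.007466 m east–west.

0.007 meters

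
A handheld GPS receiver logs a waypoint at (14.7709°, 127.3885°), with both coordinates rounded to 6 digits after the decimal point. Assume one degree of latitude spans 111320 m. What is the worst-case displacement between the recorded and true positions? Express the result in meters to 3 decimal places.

0.077 meters

Rounding to 6 decimal places leaves each coordinate within ±5e-07° of the true value.
Latitude error → 5e-07 × 111320 = 0.05566 m along the meridian.
East–west component at 14.7709°: 5e-07° × 111320 × cos 14.7709° ≈ 5e-07 × 107641 ≈ 0.0538206 m.
The two errors are perpendicular, so the maximum displacement is √(0.05566² + 0.0538206²) ≈ 0.0774254 m.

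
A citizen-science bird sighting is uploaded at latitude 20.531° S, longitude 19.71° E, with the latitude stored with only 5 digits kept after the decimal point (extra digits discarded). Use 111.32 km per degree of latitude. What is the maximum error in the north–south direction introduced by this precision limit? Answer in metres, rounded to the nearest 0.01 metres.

1.11 metres

Truncating at 5 decimal places can drop up to a full unit in the last place, so the latitude may be off by as much as 1e-05°.
So the N–S error is at most 1e-05 × 111320 = 1.1132 m.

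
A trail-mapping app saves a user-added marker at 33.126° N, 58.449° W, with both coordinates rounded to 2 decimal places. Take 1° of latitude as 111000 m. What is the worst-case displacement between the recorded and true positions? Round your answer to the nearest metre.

Rounding to 2 decimal places leaves each coordinate within ±0.005° of the true value.
Latitude error → 0.005 × 111000 = 555 m along the meridian.
E–W at 33.126°: 0.005° × 111000 × cos 33.126° = 0.005 × 111000 × 0.8375 ≈ 464.796 m.
The two errors are perpendicular, so the maximum displacement is √(555² + 464.796²) ≈ 723.92 m.

724 metres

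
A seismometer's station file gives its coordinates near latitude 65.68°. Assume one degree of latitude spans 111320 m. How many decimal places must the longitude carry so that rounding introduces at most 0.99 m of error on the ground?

At 65.68° one degree of longitude covers 111320 × cos 65.68° ≈ 111320 × 0.4118 ≈ 45845.2 m.
N decimal places → at most half a unit in the last place, 0.5 × 10⁻ᴺ° = 45845.2/2 × 10⁻ᴺ m.
Setting 22922.6 × 10⁻ᴺ ≤ 0.99 gives 10ᴺ ≥ 2.315e+04, i.e. N ≥ 4.36.
N = 4 would give 2.29 m (too coarse); N = 5 gives 0.229 m ≤ 0.99 m.

5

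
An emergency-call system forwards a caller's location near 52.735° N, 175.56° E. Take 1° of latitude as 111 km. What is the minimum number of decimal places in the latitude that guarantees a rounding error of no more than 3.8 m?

5 decimal places

One degree of latitude covers 111000 m.
With N decimal places the half-ulp bound is 0.5·10⁻ᴺ°, or 0.5·10⁻ᴺ × 111000 m on the ground.
Need 0.5 × 111000 × 10⁻ᴺ ≤ 3.8 → 10⁻ᴺ ≤ 6.847e-05, so N ≥ 4.16.
So 5 decimal places suffice (0.555 m); 4 would allow up to 5.55 m.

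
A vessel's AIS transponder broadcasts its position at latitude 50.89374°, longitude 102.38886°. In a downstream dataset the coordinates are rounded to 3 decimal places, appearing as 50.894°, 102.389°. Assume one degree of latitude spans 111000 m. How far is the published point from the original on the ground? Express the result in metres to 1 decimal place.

30.5 metres

Δlat = 50.89374 − 50.894 = -0.00026°; Δlon = 102.38886 − 102.389 = -0.00014°.
North–south shift: -0.00026 × 111000 = -28.86 m.
East–west at this latitude: -0.00014° × 111000 × cos 50.894° ≈ -0.00014 × 70014 = -9.80196 m.
Combined displacement = (28.86² + 9.80196²)^½ ≈ 30.4791 m.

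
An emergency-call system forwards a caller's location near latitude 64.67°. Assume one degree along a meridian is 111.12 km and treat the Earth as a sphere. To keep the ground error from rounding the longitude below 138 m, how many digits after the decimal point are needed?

3

At 64.67° one degree of longitude covers 111120 × cos 64.67° ≈ 111120 × 0.4278 ≈ 47540.6 m.
Rounding to N decimal places gives at most 0.5 × 10⁻ᴺ degrees of error, i.e. 0.5 × 10⁻ᴺ × 47540.6 m.
Need 0.5 × 47540.6 × 10⁻ᴺ ≤ 138 → 10⁻ᴺ ≤ 5.806e-03, so N ≥ 2.24.
So 3 decimal places suffice (23.8 m); 2 would allow up to 238 m.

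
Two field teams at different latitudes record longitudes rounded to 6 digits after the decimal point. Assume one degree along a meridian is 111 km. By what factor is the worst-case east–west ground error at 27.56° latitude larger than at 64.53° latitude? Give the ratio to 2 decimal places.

2.06

Rounding to 6 decimal places leaves the longitude within ±5e-07° of the true value.
At 27.56°: 5e-07° × 111000 × cos 27.56° = 5e-07 × 111000 × 0.8865 ≈ 0.049202 m.
At 64.53°: 5e-07° × 111000 × cos 64.53° = 5e-07 × 111000 × 0.4300 ≈ 0.023867 m.
Ratio: 0.049202 / 0.023867 = cos 27.56° / cos 64.53° ≈ 2.0615.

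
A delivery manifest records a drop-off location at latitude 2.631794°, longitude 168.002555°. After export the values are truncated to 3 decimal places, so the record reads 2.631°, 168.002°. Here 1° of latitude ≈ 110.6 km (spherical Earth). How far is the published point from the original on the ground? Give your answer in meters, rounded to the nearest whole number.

The latitude changed by +0.000794° and the longitude by +0.000555°.
North–south shift: 0.000794 × 110600 = 87.8164 m.
E–W at 2.631°: 0.000555° × 110600 × cos 2.631° = 0.000555 × 110600 × 0.9989 ≈ 61.3183 m.
Combined displacement = (87.8164² + 61.3183²)^½ ≈ 107.106 m.

107 meters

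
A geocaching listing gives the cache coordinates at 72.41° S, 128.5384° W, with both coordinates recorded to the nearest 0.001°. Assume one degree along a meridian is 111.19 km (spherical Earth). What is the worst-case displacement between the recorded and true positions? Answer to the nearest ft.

191 ft

Rounding to 3 decimal places leaves each coordinate within ±0.0005° of the true value.
Latitude error → 0.0005 × 111190 = 55.595 m along the meridian.
East–west component at 72.41°: 0.0005° × 111190 × cos 72.41° ≈ 0.0005 × 33602 ≈ 16.801 m.
Worst case both components are at the extreme and orthogonal: √(55.595² + 16.801²) ≈ 58.0782 m.
In feet: 58.0782 m ÷ 0.3048 ≈ 190.55 ft.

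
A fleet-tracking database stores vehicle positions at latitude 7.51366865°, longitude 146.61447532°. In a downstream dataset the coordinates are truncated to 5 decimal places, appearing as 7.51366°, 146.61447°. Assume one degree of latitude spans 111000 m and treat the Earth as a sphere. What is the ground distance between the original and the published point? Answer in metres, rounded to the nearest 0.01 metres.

1.12 metres

The latitude changed by +0.00000865° and the longitude by +0.00000532°.
N–S: 0.00000865° × 111000 m/° = 0.96015 m.
E–W at 7.51366°: 0.00000532° × 111000 × cos 7.51366° = 0.00000532 × 111000 × 0.9914 ≈ 0.58545 m.
Combined displacement = (0.96015² + 0.58545²)^½ ≈ 1.12456 m.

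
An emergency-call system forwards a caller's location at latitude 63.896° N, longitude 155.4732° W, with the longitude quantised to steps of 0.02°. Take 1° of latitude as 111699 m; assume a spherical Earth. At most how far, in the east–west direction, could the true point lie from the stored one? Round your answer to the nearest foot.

1612 feet

With a 0.02° grid the true value lies within half a step, ±0.02°/2 = ±0.01°, of the stored one.
Parallels shrink by cos φ, so at 63.896° a degree of longitude is 111699 × 0.4400 ≈ 49147.8 m.
East–west error: 0.01° × 49147.8 m/° ≈ 491.478 m.
Converting: 491.478 m × 3.2808 ft/m ≈ 1612.5 ft.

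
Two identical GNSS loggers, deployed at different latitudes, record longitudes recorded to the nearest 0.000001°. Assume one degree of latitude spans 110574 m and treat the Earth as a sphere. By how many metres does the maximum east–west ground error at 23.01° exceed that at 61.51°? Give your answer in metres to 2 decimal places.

0.02 metres

Rounding to 6 decimal places leaves the longitude within ±5e-07° of the true value.
Error at 23.01° = 5e-07° × 110574 × cos 23.01° ≈ 0.055287 × 0.9204 = 0.050888 m.
At 61.51°: 5e-07° × 110574 × cos 61.51° = 5e-07 × 110574 × 0.4770 ≈ 0.026372 m.
So the lower-latitude error exceeds the higher by 0.050888 − 0.026372 = 0.024516 m.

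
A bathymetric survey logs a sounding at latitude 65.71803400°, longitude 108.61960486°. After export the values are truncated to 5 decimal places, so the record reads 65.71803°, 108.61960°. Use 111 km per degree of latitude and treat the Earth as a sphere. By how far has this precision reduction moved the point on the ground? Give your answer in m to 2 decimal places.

The latitude changed by +0.00000400° and the longitude by +0.00000486°.
North–south shift: 0.00000400 × 111000 = 0.444 m.
E–W at 65.718°: 0.00000486° × 111000 × cos 65.718° = 0.00000486 × 111000 × 0.4112 ≈ 0.221841 m.
Hypotenuse of the two orthogonal shifts: √(0.444² + 0.221841²) = 0.496336 m.

0.50 m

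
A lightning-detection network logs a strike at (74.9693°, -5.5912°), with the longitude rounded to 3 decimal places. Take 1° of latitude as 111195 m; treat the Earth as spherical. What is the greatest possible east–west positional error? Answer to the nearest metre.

Rounding to 3 decimal places leaves the longitude within ±0.0005° of the true value.
At latitude 74.9693° a degree of longitude spans 111195 m × cos 74.9693° = 111195 × 0.2593 ≈ 28836.9 m.
East–west error: 0.0005° × 28836.9 m/° ≈ 14.4185 m.

14 metres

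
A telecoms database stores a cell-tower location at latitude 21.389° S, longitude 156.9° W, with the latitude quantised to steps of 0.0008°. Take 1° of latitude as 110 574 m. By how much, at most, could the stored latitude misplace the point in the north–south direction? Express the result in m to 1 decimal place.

44.2 m

With a 0.0008° grid the true value lies within half a step, ±0.0008°/2 = ±0.0004°, of the stored one.
Along the meridian that is 0.0004° × 110574 m/° = 44.2296 m.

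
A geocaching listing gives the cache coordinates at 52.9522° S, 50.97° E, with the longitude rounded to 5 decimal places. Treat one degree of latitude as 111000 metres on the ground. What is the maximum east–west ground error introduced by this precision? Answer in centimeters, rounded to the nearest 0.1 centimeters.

33.4 centimeters

Rounding to 5 decimal places leaves the longitude within ±5e-06° of the true value.
At latitude 52.9522° a degree of longitude spans 111000 m × cos 52.9522° = 111000 × 0.6025 ≈ 66875.4 m.
So at most 5e-06° × 66875.4 ≈ 0.334377 m east–west.
That is 0.334377 m = 33.438 cm.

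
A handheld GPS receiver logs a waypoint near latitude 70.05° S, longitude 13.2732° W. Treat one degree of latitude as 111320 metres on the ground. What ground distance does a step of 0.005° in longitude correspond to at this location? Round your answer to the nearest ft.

0.005° of longitude at 70.05° is 0.005 × 111320 × cos 70.05° ≈ 0.005 × 37982.4 = 189.912 m.
Converting: 189.912 m × 3.2808 ft/m ≈ 623.07 ft.

623 ft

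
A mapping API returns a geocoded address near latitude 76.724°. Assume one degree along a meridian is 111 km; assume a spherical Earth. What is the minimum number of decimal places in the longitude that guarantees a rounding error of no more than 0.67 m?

5

At 76.724° one degree of longitude covers 111000 × cos 76.724° ≈ 111000 × 0.2296 ≈ 25490.3 m.
N decimal places → at most half a unit in the last place, 0.5 × 10⁻ᴺ° = 25490.3/2 × 10⁻ᴺ m.
Setting 12745.1 × 10⁻ᴺ ≤ 0.67 gives 10ᴺ ≥ 1.902e+04, i.e. N ≥ 4.28.
So 5 decimal places suffice (0.127 m); 4 would allow up to 1.27 m.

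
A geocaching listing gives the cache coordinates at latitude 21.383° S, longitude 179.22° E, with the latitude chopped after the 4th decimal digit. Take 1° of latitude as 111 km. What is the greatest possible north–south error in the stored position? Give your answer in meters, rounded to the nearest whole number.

11 meters

Truncating at 4 decimal places can drop up to a full unit in the last place, so the latitude may be off by as much as 0.0001°.
North–south distance: 0.0001° × 111000 m/° = 11.1 m.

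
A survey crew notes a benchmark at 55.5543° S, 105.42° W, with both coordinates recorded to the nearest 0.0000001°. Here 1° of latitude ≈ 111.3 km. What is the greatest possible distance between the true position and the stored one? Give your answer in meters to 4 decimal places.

0.0064 meters

Rounding to 7 decimal places leaves each coordinate within ±5e-08° of the true value.
Latitude error → 5e-08 × 111300 = 0.005565 m along the meridian.
Longitude error → 5e-08 × 111300 × cos 55.5543° = 5e-08 × 111300 × 0.5656 ≈ 0.0031477 m.
Combining orthogonally: (0.005565² + 0.0031477²)^½ ≈ 0.00639353 m.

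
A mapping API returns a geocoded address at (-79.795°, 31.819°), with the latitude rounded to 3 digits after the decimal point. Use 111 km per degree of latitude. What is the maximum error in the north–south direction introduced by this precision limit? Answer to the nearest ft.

Rounding to 3 decimal places leaves the latitude within ±0.0005° of the true value.
Along the meridian that is 0.0005° × 111000 m/° = 55.5 m.
Converting: 55.5 m × 3.2808 ft/m ≈ 182.09 ft.

182 ft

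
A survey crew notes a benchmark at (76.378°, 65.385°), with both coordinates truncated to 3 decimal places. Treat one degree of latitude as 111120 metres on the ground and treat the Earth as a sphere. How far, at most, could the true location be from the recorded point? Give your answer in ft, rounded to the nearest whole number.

Truncating at 3 decimal places can drop up to a full unit in the last place, so each coordinate may be off by as much as 0.001°.
N–S: 0.001° × 111120 m/° = 111.12 m.
E–W at 76.378°: 0.001° × 111120 × cos 76.378° = 0.001 × 111120 × 0.2355 ≈ 26.1705 m.
Combining orthogonally: (111.12² + 26.1705²)^½ ≈ 114.16 m.
In feet: 114.16 m ÷ 0.3048 ≈ 374.54 ft.

375 ft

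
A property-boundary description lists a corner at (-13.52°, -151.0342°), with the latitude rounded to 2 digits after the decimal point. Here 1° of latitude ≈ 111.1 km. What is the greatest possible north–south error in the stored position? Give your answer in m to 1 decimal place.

555.5 m

Rounding to 2 decimal places leaves the latitude within ±0.005° of the true value.
So the N–S error is at most 0.005 × 111100 = 555.5 m.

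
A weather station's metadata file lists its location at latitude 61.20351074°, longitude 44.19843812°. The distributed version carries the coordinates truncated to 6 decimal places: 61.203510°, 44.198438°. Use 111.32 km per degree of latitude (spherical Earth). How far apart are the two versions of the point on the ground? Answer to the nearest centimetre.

The latitude changed by +0.00000074° and the longitude by +0.00000012°.
N–S: 0.00000074° × 111320 m/° = 0.0823768 m.
East–west at this latitude: 0.00000012° × 111320 × cos 61.2035° ≈ 0.00000012 × 53622.8 = 0.00643474 m.
Distance: √(0.0823768² + 0.00643474²) ≈ 0.0826277 m.
That is 0.0826277 m = 8.2628 cm.

8 centimetres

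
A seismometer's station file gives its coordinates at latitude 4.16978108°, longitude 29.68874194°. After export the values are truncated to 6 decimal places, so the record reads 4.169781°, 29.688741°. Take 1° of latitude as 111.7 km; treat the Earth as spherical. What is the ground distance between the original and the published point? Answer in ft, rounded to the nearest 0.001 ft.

0.345 ft

Δlat = 4.16978108 − 4.169781 = +0.00000008°; Δlon = 29.68874194 − 29.688741 = +0.00000094°.
North–south shift: 0.00000008 × 111700 = 0.008936 m.
East–west at this latitude: 0.00000094° × 111700 × cos 4.16978° ≈ 0.00000094 × 111404 = 0.10472 m.
Distance: √(0.008936² + 0.10472²) ≈ 0.105101 m.
Converting: 0.105101 m × 3.2808 ft/m ≈ 0.34482 ft.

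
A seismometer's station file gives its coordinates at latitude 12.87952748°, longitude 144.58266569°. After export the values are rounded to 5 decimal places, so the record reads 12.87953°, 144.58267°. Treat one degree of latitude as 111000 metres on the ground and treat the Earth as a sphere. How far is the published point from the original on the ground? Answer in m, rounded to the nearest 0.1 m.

Δlat = 12.87952748 − 12.87953 = -0.00000252°; Δlon = 144.58266569 − 144.58267 = -0.00000431°.
North–south shift: -0.00000252 × 111000 = -0.27972 m.
East–west at this latitude: -0.00000431° × 111000 × cos 12.8795° ≈ -0.00000431 × 108207 = -0.466374 m.
Distance: √(0.27972² + 0.466374²) ≈ 0.543827 m.

0.5 m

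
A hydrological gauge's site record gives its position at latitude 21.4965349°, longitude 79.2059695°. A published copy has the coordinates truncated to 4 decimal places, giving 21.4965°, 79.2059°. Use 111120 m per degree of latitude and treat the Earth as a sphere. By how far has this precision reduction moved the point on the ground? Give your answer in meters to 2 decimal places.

8.17 meters

Δlat = 21.4965349 − 21.4965 = +0.0000349°; Δlon = 79.2059695 − 79.2059 = +0.0000695°.
N–S: 0.0000349° × 111120 m/° = 3.87809 m.
East–west at this latitude: 0.0000695° × 111120 × cos 21.4965° ≈ 0.0000695 × 103390 = 7.18564 m.
Distance: √(3.87809² + 7.18564²) ≈ 8.16535 m.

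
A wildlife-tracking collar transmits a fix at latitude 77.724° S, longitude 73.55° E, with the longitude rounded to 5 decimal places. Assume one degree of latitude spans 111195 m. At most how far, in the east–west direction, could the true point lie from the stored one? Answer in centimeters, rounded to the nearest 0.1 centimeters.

Rounding to 5 decimal places leaves the longitude within ±5e-06° of the true value.
Parallels shrink by cos φ, so at 77.724° a degree of longitude is 111195 × 0.2126 ≈ 23642.4 m.
Maximum E–W displacement: 5e-06 × 23642.4 = 0.118212 m.
That is 0.118212 m = 11.821 cm.

11.8 centimeters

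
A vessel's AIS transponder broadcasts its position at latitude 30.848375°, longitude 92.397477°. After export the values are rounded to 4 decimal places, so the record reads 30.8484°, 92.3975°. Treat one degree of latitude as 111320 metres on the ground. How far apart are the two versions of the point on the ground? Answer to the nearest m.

Δlat = 30.848375 − 30.8484 = -0.000025°; Δlon = 92.397477 − 92.3975 = -0.000023°.
N–S: -0.000025° × 111320 m/° = -2.783 m.
E–W at 30.8484°: -0.000023° × 111320 × cos 30.8484° = -0.000023 × 111320 × 0.8585 ≈ -2.19814 m.
Hypotenuse of the two orthogonal shifts: √(2.783² + 2.19814²) = 3.54639 m.

4 m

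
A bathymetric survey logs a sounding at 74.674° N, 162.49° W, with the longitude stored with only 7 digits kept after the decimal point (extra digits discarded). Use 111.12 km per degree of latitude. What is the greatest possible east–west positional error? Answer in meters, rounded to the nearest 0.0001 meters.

Truncating at 7 decimal places can drop up to a full unit in the last place, so the longitude may be off by as much as 1e-07°.
At latitude 74.674° a degree of longitude spans 111120 m × cos 74.674° = 111120 × 0.2643 ≈ 29370.2 m.
So at most 1e-07° × 29370.2 ≈ 0.00293702 m east–west.

0.0029 meters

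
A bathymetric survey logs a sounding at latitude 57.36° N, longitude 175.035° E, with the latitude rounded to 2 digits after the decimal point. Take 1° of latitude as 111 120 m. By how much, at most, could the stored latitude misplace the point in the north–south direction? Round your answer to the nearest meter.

556 meters

Rounding to 2 decimal places leaves the latitude within ±0.005° of the true value.
Along the meridian that is 0.005° × 111120 m/° = 555.6 m.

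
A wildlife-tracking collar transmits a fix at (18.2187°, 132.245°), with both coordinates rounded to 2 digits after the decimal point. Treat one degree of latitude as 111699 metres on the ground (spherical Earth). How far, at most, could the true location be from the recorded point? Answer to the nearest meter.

770 meters

Rounding to 2 decimal places leaves each coordinate within ±0.005° of the true value.
North–south component: 0.005° × 111699 = 558.495 m.
Longitude error → 0.005 × 111699 × cos 18.2187° = 0.005 × 111699 × 0.9499 ≈ 530.498 m.
Combining orthogonally: (558.495² + 530.498²)^½ ≈ 770.289 m.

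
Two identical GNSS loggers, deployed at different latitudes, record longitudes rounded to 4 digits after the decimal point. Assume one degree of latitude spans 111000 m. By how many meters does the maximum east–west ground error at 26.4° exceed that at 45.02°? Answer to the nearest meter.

1 meters

Rounding to 4 decimal places leaves the longitude within ±5e-05° of the true value.
At 26.4°: 5e-05° × 111000 × cos 26.4° = 5e-05 × 111000 × 0.8957 ≈ 4.9712 m.
At 45.02°: 5e-05° × 111000 × cos 45.02° = 5e-05 × 111000 × 0.7069 ≈ 3.9231 m.
Difference: 4.9712 − 3.9231 = 1.0481 m.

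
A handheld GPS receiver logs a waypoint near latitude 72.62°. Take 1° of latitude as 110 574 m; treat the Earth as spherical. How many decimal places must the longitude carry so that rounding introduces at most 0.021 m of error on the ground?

At 72.62° one degree of longitude covers 110574 × cos 72.62° ≈ 110574 × 0.2987 ≈ 33029.3 m.
With N decimal places the half-ulp bound is 0.5·10⁻ᴺ°, or 0.5·10⁻ᴺ × 33029.3 m on the ground.
Need 0.5 × 33029.3 × 10⁻ᴺ ≤ 0.021 → 10⁻ᴺ ≤ 1.272e-06, so N ≥ 5.90.
N = 5 would give 0.165 m (too coarse); N = 6 gives 0.0165 m ≤ 0.021 m.

6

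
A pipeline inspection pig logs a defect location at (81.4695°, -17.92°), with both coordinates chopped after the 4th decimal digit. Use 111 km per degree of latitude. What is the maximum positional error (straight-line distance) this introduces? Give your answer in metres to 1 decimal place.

11.2 metres

Truncating at 4 decimal places can drop up to a full unit in the last place, so each coordinate may be off by as much as 0.0001°.
N–S: 0.0001° × 111000 m/° = 11.1 m.
E–W at 81.4695°: 0.0001° × 111000 × cos 81.4695° = 0.0001 × 111000 × 0.1483 ≈ 1.64653 m.
The two errors are perpendicular, so the maximum displacement is √(11.1² + 1.64653²) ≈ 11.2215 m.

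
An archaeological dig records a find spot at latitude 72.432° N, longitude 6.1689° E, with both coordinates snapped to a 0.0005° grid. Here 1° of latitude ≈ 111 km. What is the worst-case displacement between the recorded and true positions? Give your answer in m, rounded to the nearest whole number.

With a 0.0005° grid the true value lies within half a step, ±0.0005°/2 = ±0.00025°, of the stored one.
North–south component: 0.00025° × 111000 = 27.75 m.
East–west component at 72.432°: 0.00025° × 111000 × cos 72.432° ≈ 0.00025 × 33504 ≈ 8.37599 m.
Combining orthogonally: (27.75² + 8.37599²)^½ ≈ 28.9865 m.

29 m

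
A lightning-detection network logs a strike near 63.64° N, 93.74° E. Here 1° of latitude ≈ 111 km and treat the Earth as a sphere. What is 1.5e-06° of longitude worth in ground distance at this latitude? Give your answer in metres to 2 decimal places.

0.07 metres

1.5e-06° of longitude at 63.64° is 1.5e-06 × 111000 × cos 63.64° ≈ 1.5e-06 × 49285.1 = 0.0739276 m.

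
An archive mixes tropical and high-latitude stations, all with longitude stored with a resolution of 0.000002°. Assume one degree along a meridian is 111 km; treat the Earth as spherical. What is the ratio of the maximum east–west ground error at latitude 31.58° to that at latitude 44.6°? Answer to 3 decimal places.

1.196

With a 0.000002° grid the true value lies within half a step, ±0.000002°/2 = ±1e-06°, of the stored one.
Error at 31.58° = 1e-06° × 111000 × cos 31.58° ≈ 0.111 × 0.8519 = 0.094562 m.
Error at 44.6° = 1e-06° × 111000 × cos 44.6° ≈ 0.111 × 0.7120 = 0.079035 m.
Ratio: 0.094562 / 0.079035 = cos 31.58° / cos 44.6° ≈ 1.1965.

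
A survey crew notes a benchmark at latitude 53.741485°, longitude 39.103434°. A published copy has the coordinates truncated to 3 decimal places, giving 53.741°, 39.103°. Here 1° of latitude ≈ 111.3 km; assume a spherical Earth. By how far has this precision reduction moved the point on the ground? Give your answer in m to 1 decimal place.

61.1 m

The latitude changed by +0.000485° and the longitude by +0.000434°.
North–south shift: 0.000485 × 111300 = 53.9805 m.
East–west at this latitude: 0.000434° × 111300 × cos 53.741° ≈ 0.000434 × 65826.9 = 28.5689 m.
Distance: √(53.9805² + 28.5689²) ≈ 61.0743 m.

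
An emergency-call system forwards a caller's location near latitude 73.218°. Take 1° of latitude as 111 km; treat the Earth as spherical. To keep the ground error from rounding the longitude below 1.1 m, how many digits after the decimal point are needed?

At 73.218° one degree of longitude covers 111000 × cos 73.218° ≈ 111000 × 0.2887 ≈ 32049.1 m.
N decimal places → at most half a unit in the last place, 0.5 × 10⁻ᴺ° = 32049.1/2 × 10⁻ᴺ m.
Need 0.5 × 32049.1 × 10⁻ᴺ ≤ 1.1 → 10⁻ᴺ ≤ 6.864e-05, so N ≥ 4.16.
At 4 places the error can reach 1.6 m, but 5 places keeps it to 0.16 m.

5 decimal places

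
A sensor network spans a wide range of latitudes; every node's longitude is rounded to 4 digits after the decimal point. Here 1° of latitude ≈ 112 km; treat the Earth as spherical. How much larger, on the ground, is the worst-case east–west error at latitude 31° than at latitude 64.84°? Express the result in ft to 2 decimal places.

7.94 ft

Rounding to 4 decimal places leaves the longitude within ±5e-05° of the true value.
At 31°: 5e-05° × 112000 × cos 31° = 5e-05 × 112000 × 0.8572 ≈ 4.8001 m.
At 64.84°: 5e-05° × 112000 × cos 64.84° = 5e-05 × 112000 × 0.4251 ≈ 2.3808 m.
So the lower-latitude error exceeds the higher by 4.8001 − 2.3808 = 2.4193 m.
Converting: 2.41931 m × 3.2808 ft/m ≈ 7.9374 ft.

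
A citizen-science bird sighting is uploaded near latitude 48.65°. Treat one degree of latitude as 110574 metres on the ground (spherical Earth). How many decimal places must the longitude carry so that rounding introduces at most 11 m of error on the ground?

4

At 48.65° one degree of longitude covers 110574 × cos 48.65° ≈ 110574 × 0.6607 ≈ 73051.5 m.
N decimal places → at most half a unit in the last place, 0.5 × 10⁻ᴺ° = 73051.5/2 × 10⁻ᴺ m.
Setting 36525.7 × 10⁻ᴺ ≤ 11 gives 10ᴺ ≥ 3321, i.e. N ≥ 3.52.
At 3 places the error can reach 36.5 m, but 4 places keeps it to 3.65 m.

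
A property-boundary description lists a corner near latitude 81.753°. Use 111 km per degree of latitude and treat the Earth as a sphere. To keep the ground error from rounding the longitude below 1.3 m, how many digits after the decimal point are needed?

At 81.753° one degree of longitude covers 111000 × cos 81.753° ≈ 111000 × 0.1434 ≈ 15921.9 m.
With N decimal places the half-ulp bound is 0.5·10⁻ᴺ°, or 0.5·10⁻ᴺ × 15921.9 m on the ground.
Need 0.5 × 15921.9 × 10⁻ᴺ ≤ 1.3 → 10⁻ᴺ ≤ 1.633e-04, so N ≥ 3.79.
So 4 decimal places suffice (0.796 m); 3 would allow up to 7.96 m.

4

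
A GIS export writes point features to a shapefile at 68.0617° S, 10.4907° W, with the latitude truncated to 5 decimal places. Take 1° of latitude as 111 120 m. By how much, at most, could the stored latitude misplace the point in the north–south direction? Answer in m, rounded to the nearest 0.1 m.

Truncating at 5 decimal places can drop up to a full unit in the last place, so the latitude may be off by as much as 1e-05°.
So the N–S error is at most 1e-05 × 111120 = 1.1112 m.

1.1 m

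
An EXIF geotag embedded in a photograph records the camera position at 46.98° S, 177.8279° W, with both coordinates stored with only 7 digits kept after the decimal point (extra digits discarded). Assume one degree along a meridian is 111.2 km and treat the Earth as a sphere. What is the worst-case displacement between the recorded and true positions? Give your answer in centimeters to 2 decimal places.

1.35 centimeters

Truncating at 7 decimal places can drop up to a full unit in the last place, so each coordinate may be off by as much as 1e-07°.
Latitude error → 1e-07 × 111200 = 0.01112 m along the meridian.
East–west component at 46.98°: 1e-07° × 111200 × cos 46.98° ≈ 1e-07 × 75866.6 ≈ 0.00758666 m.
Worst case both components are at the extreme and orthogonal: √(0.01112² + 0.00758666²) ≈ 0.0134615 m.
That is 0.0134615 m = 1.3461 cm.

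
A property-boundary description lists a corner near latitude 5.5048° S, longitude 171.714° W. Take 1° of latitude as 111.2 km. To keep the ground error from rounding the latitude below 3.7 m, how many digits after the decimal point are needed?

One degree of latitude covers 111200 m.
N decimal places → at most half a unit in the last place, 0.5 × 10⁻ᴺ° = 111200/2 × 10⁻ᴺ m.
Need 0.5 × 111200 × 10⁻ᴺ ≤ 3.7 → 10⁻ᴺ ≤ 6.655e-05, so N ≥ 4.18.
N = 4 would give 5.56 m (too coarse); N = 5 gives 0.556 m ≤ 3.7 m.

5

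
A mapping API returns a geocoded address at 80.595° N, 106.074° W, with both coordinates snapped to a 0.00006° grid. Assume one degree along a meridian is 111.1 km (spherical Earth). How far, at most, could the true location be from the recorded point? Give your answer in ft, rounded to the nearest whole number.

With a 0.00006° grid the true value lies within half a step, ±0.00006°/2 = ±3e-05°, of the stored one.
North–south component: 3e-05° × 111100 = 3.333 m.
Longitude error → 3e-05 × 111100 × cos 80.595° = 3e-05 × 111100 × 0.1634 ≈ 0.544652 m.
Worst case both components are at the extreme and orthogonal: √(3.333² + 0.544652²) ≈ 3.37721 m.
Converting: 3.37721 m × 3.2808 ft/m ≈ 11.08 ft.

11 ft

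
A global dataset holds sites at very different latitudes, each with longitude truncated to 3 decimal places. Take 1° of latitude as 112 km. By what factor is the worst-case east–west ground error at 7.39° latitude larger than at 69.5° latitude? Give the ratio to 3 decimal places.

2.832

Truncating at 3 decimal places can drop up to a full unit in the last place, so the longitude may be off by as much as 0.001°.
At 7.39°: 0.001° × 112000 × cos 7.39° = 0.001 × 112000 × 0.9917 ≈ 111.07 m.
Error at 69.5° = 0.001° × 112000 × cos 69.5° ≈ 112 × 0.3502 = 39.223 m.
The ratio reduces to cos 7.39° / cos 69.5° = 0.9917/0.3502 ≈ 2.8317.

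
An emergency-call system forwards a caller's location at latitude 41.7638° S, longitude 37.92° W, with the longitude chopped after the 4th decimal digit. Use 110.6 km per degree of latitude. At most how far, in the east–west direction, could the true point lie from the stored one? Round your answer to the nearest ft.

Truncating at 4 decimal places can drop up to a full unit in the last place, so the longitude may be off by as much as 0.0001°.
One degree of longitude at 41.7638° is 110600 × cos 41.7638° ≈ 110600 × 0.7459 = 82496.2 m.
Maximum E–W displacement: 0.0001 × 82496.2 = 8.24962 m.
In feet: 8.24962 m ÷ 0.3048 ≈ 27.066 ft.

27 ft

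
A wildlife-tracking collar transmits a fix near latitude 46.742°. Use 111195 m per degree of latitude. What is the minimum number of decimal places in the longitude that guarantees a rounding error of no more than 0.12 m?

At 46.742° one degree of longitude covers 111195 × cos 46.742° ≈ 111195 × 0.6853 ≈ 76200.2 m.
Rounding to N decimal places gives at most 0.5 × 10⁻ᴺ degrees of error, i.e. 0.5 × 10⁻ᴺ × 76200.2 m.
Setting 38100.1 × 10⁻ᴺ ≤ 0.12 gives 10ᴺ ≥ 3.175e+05, i.e. N ≥ 5.50.
At 5 places the error can reach 0.381 m, but 6 places keeps it to 0.0381 m.

6 decimal places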